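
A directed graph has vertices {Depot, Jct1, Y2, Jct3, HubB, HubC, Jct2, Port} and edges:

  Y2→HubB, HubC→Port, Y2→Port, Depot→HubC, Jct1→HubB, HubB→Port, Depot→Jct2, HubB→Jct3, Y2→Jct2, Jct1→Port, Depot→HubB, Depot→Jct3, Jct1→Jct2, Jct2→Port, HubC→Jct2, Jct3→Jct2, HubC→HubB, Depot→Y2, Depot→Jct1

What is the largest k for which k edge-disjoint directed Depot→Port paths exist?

5

Assign every edge capacity 1; by Menger, the answer equals the max flow.
Path Depot→Jct1→Port (+1); total 1.
Path Depot→Y2→Port (+1); total 2.
Path Depot→HubB→Port (+1); total 3.
Path Depot→HubC→Port (+1); total 4.
Path Depot→Jct2→Port (+1); total 5.
No residual Depot→Port path; max flow = 5.
Certifying cut of size 5: {Depot→HubB, Depot→HubC, Depot→Jct1, Depot→Y2, Jct2→Port}.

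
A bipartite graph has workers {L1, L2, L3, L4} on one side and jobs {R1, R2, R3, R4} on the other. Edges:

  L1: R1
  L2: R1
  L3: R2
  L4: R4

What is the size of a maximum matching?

3

Unit-capacity flow: source→left, listed edges, right→sink; max matching = max flow.
Augmenting path L1→R1 (+1); matched 1.
Augmenting path L3→R2 (+1); matched 2.
Augmenting path L4→R4 (+1); matched 3.
No augmenting path remains; maximum matching = 3.
König certificate: {L3, L4, R1} is a vertex cover of size 3 (every listed pair touches it), so no matching can be larger.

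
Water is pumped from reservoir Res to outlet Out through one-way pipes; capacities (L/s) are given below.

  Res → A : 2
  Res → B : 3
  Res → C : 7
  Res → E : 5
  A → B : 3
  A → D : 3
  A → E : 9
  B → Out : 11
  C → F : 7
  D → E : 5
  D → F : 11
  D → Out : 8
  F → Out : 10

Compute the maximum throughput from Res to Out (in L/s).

Augment Res→B→Out: bottleneck 3, flow now 3.
Augment Res→A→B→Out: bottleneck 2, flow now 5.
Augment Res→C→F→Out: bottleneck 7, flow now 12.
No augmenting path remains; maximum flow = 12.
In the residual graph, reachable from Res: {Res, E}.
Min-cut edges: Res→A (2), Res→B (3), Res→C (7); capacity 2 + 3 + 7 = 12.
This cut is saturated, so no flow can exceed 12.

12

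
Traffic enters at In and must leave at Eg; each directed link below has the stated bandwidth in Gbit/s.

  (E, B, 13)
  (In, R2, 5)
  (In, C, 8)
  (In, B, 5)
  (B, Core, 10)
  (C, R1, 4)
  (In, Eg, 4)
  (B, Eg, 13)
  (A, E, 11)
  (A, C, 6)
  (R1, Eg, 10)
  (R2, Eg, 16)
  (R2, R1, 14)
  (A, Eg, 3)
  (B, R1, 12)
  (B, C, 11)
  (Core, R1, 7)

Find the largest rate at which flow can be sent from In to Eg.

Augment In→Eg: bottleneck 4, flow now 4.
Augment In→R2→Eg: bottleneck 5, flow now 9.
Augment In→B→Eg: bottleneck 5, flow now 14.
Augment In→C→R1→Eg: bottleneck 4, flow now 18.
No augmenting path remains; maximum flow = 18.
In the residual graph, reachable from In: {In, C}.
Min-cut edges: In→R2 (5), In→B (5), In→Eg (4), C→R1 (4); capacity 5 + 5 + 4 + 4 = 18.
This cut is saturated, so no flow can exceed 18.

18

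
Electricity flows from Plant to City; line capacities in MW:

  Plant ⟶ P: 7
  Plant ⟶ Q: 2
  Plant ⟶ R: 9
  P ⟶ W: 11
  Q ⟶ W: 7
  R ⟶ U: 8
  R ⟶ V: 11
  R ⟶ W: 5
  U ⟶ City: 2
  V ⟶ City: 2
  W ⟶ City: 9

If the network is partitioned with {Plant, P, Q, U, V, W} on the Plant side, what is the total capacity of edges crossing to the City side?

22

Edges leaving {Plant, P, Q, U, V, W}: Plant→R (9), U→City (2), V→City (2), W→City (9).
Cut capacity = 9 + 2 + 2 + 9 = 22.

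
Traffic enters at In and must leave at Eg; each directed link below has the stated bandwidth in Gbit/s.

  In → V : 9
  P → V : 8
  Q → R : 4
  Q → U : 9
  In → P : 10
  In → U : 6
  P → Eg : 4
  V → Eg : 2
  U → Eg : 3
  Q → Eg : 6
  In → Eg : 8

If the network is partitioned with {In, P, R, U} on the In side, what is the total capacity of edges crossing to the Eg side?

Edges leaving {In, P, R, U}: In→V (9), In→Eg (8), P→V (8), P→Eg (4), U→Eg (3).
Cut capacity = 9 + 8 + 8 + 4 + 3 = 32.

32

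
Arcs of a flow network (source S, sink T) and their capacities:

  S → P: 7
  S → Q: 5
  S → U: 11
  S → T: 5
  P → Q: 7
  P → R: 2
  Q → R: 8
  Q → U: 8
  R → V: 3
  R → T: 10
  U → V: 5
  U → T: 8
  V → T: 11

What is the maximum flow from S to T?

Augment S→T: bottleneck 5, flow now 5.
Augment S→U→T: bottleneck 8, flow now 13.
Augment S→P→R→T: bottleneck 2, flow now 15.
Augment S→Q→R→T: bottleneck 5, flow now 20.
Augment S→U→V→T: bottleneck 3, flow now 23.
Augment S→P→Q→R→T: bottleneck 3, flow now 26.
Augment S→P→Q→U→V→T: bottleneck 2, flow now 28.
No augmenting path remains; maximum flow = 28.
In the residual graph, reachable from S: {S}.
Min-cut edges: S→P (7), S→Q (5), S→U (11), S→T (5); capacity 7 + 5 + 11 + 5 = 28.
This cut is saturated, so no flow can exceed 28.

28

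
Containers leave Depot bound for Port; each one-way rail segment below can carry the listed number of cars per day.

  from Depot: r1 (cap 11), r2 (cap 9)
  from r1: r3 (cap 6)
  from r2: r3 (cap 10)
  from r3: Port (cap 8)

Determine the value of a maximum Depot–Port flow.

8

Augment Depot→r1→r3→Port: bottleneck 6, flow now 6.
Augment Depot→r2→r3→Port: bottleneck 2, flow now 8.
No augmenting path remains; maximum flow = 8.
In the residual graph, reachable from Depot: {Depot, r1, r2, r3}.
Min-cut edges: r3→Port (8); capacity 8 = 8.
This cut is saturated, so no flow can exceed 8.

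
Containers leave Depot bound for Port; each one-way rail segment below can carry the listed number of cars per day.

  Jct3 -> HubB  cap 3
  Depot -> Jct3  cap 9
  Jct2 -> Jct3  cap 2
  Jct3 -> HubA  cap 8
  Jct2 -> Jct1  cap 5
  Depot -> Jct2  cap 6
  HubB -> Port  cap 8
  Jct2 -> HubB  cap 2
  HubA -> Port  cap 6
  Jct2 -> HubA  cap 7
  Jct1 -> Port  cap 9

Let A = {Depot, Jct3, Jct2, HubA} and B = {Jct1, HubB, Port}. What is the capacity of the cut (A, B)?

Edges leaving {Depot, Jct3, Jct2, HubA}: Jct3→HubB (3), Jct2→Jct1 (5), Jct2→HubB (2), HubA→Port (6).
Cut capacity = 3 + 5 + 2 + 6 = 16.

16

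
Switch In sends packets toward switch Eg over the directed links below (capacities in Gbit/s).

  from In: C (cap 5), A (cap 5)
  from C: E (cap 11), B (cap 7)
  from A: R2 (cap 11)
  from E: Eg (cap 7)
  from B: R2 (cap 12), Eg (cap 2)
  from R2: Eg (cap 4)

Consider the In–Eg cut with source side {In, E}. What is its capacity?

Edges leaving {In, E}: In→C (5), In→A (5), E→Eg (7).
Cut capacity = 5 + 5 + 7 = 17.

17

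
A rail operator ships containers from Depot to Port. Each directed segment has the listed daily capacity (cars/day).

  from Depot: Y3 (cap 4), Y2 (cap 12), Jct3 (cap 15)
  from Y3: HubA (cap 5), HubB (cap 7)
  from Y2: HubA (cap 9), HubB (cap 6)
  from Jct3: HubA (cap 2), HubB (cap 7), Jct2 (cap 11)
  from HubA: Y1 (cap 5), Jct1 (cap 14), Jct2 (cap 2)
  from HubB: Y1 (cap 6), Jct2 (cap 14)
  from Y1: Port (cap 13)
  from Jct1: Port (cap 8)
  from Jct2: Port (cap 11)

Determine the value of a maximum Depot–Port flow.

Augment Depot→Jct3→Jct2→Port: bottleneck 11, flow now 11.
Augment Depot→Y3→HubA→Y1→Port: bottleneck 4, flow now 15.
Augment Depot→Y2→HubA→Y1→Port: bottleneck 1, flow now 16.
Augment Depot→Y2→HubA→Jct1→Port: bottleneck 8, flow now 24.
Augment Depot→Y2→HubB→Y1→Port: bottleneck 3, flow now 27.
Augment Depot→Jct3→HubB→Y1→Port: bottleneck 3, flow now 30.
No augmenting path remains; maximum flow = 30.
In the residual graph, reachable from Depot: {Depot, Y3, Y2, Jct3, HubA, HubB, Jct1, Jct2}.
Min-cut edges: HubA→Y1 (5), HubB→Y1 (6), Jct1→Port (8), Jct2→Port (11); capacity 5 + 6 + 8 + 11 = 30.
This cut is saturated, so no flow can exceed 30.

30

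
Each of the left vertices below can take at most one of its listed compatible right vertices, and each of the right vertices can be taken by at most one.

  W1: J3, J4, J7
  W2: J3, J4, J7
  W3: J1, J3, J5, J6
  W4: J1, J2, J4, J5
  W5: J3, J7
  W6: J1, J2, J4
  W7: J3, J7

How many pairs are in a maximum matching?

6

Unit-capacity flow: source→left, listed edges, right→sink; max matching = max flow.
Augmenting path W1→J3 (+1); matched 1.
Augmenting path W2→J4 (+1); matched 2.
Augmenting path W3→J1 (+1); matched 3.
Augmenting path W4→J2 (+1); matched 4.
Augmenting path W5→J7 (+1); matched 5.
Augmenting path W6→J1→W3→J5 (+1); matched 6.
No augmenting path remains; maximum matching = 6.
König certificate: {W3, W4, W6, J3, J4, J7} is a vertex cover of size 6 (every listed pair touches it), so no matching can be larger.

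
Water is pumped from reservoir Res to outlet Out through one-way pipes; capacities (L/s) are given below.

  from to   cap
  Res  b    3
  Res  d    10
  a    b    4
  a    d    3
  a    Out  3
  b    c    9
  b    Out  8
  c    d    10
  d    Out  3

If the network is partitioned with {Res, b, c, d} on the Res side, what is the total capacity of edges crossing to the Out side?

11

Edges leaving {Res, b, c, d}: b→Out (8), d→Out (3).
Cut capacity = 8 + 3 = 11.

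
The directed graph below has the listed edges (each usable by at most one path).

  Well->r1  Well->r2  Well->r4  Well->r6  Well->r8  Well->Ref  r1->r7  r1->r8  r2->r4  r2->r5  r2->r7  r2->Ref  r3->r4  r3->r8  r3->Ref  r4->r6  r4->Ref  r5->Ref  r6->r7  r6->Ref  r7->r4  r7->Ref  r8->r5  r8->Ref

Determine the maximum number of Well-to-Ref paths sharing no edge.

Assign every edge capacity 1; by Menger, the answer equals the max flow.
Path Well→Ref (+1); total 1.
Path Well→r2→Ref (+1); total 2.
Path Well→r4→Ref (+1); total 3.
Path Well→r6→Ref (+1); total 4.
Path Well→r8→Ref (+1); total 5.
Path Well→r1→r7→Ref (+1); total 6.
No residual Well→Ref path; max flow = 6.
Certifying cut of size 6: {Well→Ref, Well→r1, Well→r2, Well→r4, Well→r6, Well→r8}.

6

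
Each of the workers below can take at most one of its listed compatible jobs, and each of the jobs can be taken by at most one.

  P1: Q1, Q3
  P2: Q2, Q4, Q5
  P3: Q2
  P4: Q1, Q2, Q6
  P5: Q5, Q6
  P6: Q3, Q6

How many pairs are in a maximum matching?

Unit-capacity flow: source→left, listed edges, right→sink; max matching = max flow.
Augmenting path P1→Q1 (+1); matched 1.
Augmenting path P2→Q2 (+1); matched 2.
Augmenting path P4→Q6 (+1); matched 3.
Augmenting path P5→Q5 (+1); matched 4.
Augmenting path P6→Q3 (+1); matched 5.
Augmenting path P3→Q2→P2→Q4 (+1); matched 6.
No augmenting path remains; maximum matching = 6.
König certificate: {P1, P2, P3, P4, P5, P6} is a vertex cover of size 6 (every listed pair touches it), so no matching can be larger.

6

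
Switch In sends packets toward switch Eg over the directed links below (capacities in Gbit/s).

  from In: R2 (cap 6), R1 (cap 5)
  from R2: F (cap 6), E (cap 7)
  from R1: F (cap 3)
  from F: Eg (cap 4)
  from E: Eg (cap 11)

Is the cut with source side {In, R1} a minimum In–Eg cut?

Yes — it is a minimum cut (capacity 9).

Given cut capacity: 6 + 3 = 9.
Augment In→R2→F→Eg: bottleneck 4, flow now 4.
Augment In→R2→E→Eg: bottleneck 2, flow now 6.
Augment In→R1→F→R2→E→Eg: bottleneck 3, flow now 9. (uses reverse residual edge)
No augmenting path remains; maximum flow = 9.
Cut capacity 9 equals the max flow, so it is a minimum cut.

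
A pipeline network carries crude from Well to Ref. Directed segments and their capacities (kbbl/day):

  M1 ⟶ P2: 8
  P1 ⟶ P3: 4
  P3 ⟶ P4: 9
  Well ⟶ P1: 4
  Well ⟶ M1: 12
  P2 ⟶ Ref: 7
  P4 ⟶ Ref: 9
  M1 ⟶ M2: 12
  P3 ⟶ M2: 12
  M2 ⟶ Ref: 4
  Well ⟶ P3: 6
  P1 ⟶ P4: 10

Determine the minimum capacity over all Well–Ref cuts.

Augment Well→M1→M2→Ref: bottleneck 4, flow now 4.
Augment Well→M1→P2→Ref: bottleneck 7, flow now 11.
Augment Well→P3→P4→Ref: bottleneck 6, flow now 17.
Augment Well→P1→P4→Ref: bottleneck 3, flow now 20.
No augmenting path remains; maximum flow = 20.
By max-flow min-cut, the minimum cut capacity equals the max flow.
In the residual graph, reachable from Well: {Well, M1, P3, P1, M2, P4, P2}.
Min-cut edges: M2→Ref (4), P4→Ref (9), P2→Ref (7); capacity 4 + 9 + 7 = 20.

20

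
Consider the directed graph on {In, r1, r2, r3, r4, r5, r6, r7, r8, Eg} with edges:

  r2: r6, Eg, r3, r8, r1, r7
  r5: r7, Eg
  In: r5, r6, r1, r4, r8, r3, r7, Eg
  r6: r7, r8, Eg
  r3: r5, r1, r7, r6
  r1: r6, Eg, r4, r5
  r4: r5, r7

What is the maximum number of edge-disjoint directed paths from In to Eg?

Assign every edge capacity 1; by Menger, the answer equals the max flow.
Path In→Eg (+1); total 1.
Path In→r1→Eg (+1); total 2.
Path In→r5→Eg (+1); total 3.
Path In→r6→Eg (+1); total 4.
No residual In→Eg path; max flow = 4.
Certifying cut of size 4: {In→Eg, r1→Eg, r5→Eg, r6→Eg}.

4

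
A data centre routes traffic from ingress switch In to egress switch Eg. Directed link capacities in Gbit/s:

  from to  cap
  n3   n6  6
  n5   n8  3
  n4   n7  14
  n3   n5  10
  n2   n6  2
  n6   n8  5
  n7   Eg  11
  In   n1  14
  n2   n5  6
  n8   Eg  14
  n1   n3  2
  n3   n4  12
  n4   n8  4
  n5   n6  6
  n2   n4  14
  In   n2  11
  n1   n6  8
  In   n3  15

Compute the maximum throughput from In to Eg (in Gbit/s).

23

Augment In→n1→n6→n8→Eg: bottleneck 5, flow now 5.
Augment In→n2→n4→n7→Eg: bottleneck 11, flow now 16.
Augment In→n3→n4→n8→Eg: bottleneck 4, flow now 20.
Augment In→n3→n5→n8→Eg: bottleneck 3, flow now 23.
No augmenting path remains; maximum flow = 23.
In the residual graph, reachable from In: {In, n1, n2, n3, n4, n5, n6, n7}.
Min-cut edges: n4→n8 (4), n5→n8 (3), n6→n8 (5), n7→Eg (11); capacity 4 + 3 + 5 + 11 = 23.
This cut is saturated, so no flow can exceed 23.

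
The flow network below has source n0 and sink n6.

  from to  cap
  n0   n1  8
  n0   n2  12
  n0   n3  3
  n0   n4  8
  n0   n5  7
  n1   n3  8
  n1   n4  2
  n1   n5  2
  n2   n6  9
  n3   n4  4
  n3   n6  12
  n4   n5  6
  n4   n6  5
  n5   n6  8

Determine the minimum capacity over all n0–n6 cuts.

33

Augment n0→n2→n6: bottleneck 9, flow now 9.
Augment n0→n3→n6: bottleneck 3, flow now 12.
Augment n0→n4→n6: bottleneck 5, flow now 17.
Augment n0→n5→n6: bottleneck 7, flow now 24.
Augment n0→n1→n3→n6: bottleneck 8, flow now 32.
Augment n0→n4→n5→n6: bottleneck 1, flow now 33.
No augmenting path remains; maximum flow = 33.
By max-flow min-cut, the minimum cut capacity equals the max flow.
In the residual graph, reachable from n0: {n0, n2, n4, n5}.
Min-cut edges: n0→n1 (8), n0→n3 (3), n2→n6 (9), n4→n6 (5), n5→n6 (8); capacity 8 + 3 + 9 + 5 + 8 = 33.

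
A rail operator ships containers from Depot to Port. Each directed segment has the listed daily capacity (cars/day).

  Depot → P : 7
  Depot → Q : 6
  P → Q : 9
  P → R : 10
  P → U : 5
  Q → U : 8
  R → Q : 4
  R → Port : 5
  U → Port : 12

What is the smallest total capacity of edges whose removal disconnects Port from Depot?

13

Augment Depot→P→R→Port: bottleneck 5, flow now 5.
Augment Depot→P→U→Port: bottleneck 2, flow now 7.
Augment Depot→Q→U→Port: bottleneck 6, flow now 13.
No augmenting path remains; maximum flow = 13.
By max-flow min-cut, the minimum cut capacity equals the max flow.
In the residual graph, reachable from Depot: {Depot}.
Min-cut edges: Depot→P (7), Depot→Q (6); capacity 7 + 6 = 13.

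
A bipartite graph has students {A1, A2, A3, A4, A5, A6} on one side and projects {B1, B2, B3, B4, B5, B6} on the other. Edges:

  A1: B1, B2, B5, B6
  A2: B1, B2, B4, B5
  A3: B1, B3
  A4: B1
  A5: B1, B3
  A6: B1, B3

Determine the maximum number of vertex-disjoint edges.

Unit-capacity flow: source→left, listed edges, right→sink; max matching = max flow.
Augmenting path A1→B1 (+1); matched 1.
Augmenting path A2→B2 (+1); matched 2.
Augmenting path A3→B3 (+1); matched 3.
Augmenting path A4→B1→A1→B5 (+1); matched 4.
No augmenting path remains; maximum matching = 4.
König certificate: {A1, A2, B1, B3} is a vertex cover of size 4 (every listed pair touches it), so no matching can be larger.

4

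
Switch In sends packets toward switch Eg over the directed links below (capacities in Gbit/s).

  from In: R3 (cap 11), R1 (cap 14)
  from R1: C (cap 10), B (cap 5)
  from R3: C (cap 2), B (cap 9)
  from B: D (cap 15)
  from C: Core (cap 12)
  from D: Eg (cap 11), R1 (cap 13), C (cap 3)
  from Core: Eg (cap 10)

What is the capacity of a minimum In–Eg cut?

Augment In→R1→B→D→Eg: bottleneck 5, flow now 5.
Augment In→R1→C→Core→Eg: bottleneck 9, flow now 14.
Augment In→R3→B→D→Eg: bottleneck 6, flow now 20.
Augment In→R3→C→Core→Eg: bottleneck 1, flow now 21.
No augmenting path remains; maximum flow = 21.
By max-flow min-cut, the minimum cut capacity equals the max flow.
In the residual graph, reachable from In: {In, R1, R3, B, C, D, Core}.
Min-cut edges: D→Eg (11), Core→Eg (10); capacity 11 + 10 = 21.

21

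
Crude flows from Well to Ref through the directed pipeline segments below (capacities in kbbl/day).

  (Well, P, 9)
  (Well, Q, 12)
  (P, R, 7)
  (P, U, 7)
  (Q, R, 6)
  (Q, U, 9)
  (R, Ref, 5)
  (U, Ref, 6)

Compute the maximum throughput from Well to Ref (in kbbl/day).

11

Augment Well→P→R→Ref: bottleneck 5, flow now 5.
Augment Well→P→U→Ref: bottleneck 4, flow now 9.
Augment Well→Q→U→Ref: bottleneck 2, flow now 11.
No augmenting path remains; maximum flow = 11.
In the residual graph, reachable from Well: {Well, P, Q, R, U}.
Min-cut edges: R→Ref (5), U→Ref (6); capacity 5 + 6 = 11.
This cut is saturated, so no flow can exceed 11.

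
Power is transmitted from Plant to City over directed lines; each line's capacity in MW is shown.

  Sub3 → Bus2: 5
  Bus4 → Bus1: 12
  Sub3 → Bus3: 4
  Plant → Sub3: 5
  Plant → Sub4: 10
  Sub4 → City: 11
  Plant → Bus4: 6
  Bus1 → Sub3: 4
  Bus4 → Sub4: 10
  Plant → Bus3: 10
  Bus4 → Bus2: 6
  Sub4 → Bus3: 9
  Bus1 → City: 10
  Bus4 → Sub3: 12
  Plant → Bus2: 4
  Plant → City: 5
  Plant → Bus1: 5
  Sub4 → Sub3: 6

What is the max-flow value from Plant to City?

Augment Plant→City: bottleneck 5, flow now 5.
Augment Plant→Bus1→City: bottleneck 5, flow now 10.
Augment Plant→Sub4→City: bottleneck 10, flow now 20.
Augment Plant→Bus4→Bus1→City: bottleneck 5, flow now 25.
Augment Plant→Bus4→Sub4→City: bottleneck 1, flow now 26.
No augmenting path remains; maximum flow = 26.
In the residual graph, reachable from Plant: {Plant, Sub3, Bus3, Bus2}.
Min-cut edges: Plant→Bus4 (6), Plant→Bus1 (5), Plant→Sub4 (10), Plant→City (5); capacity 6 + 5 + 10 + 5 = 26.
This cut is saturated, so no flow can exceed 26.

26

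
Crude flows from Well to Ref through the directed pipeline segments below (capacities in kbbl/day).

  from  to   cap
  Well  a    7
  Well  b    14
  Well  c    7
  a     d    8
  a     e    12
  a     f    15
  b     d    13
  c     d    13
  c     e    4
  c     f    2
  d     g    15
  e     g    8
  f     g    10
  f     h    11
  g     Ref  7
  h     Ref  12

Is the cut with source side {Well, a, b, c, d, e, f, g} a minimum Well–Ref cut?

No — its capacity is 18, but the minimum cut has capacity 16.

Given cut capacity: 11 + 7 = 18.
Augment Well→a→d→g→Ref: bottleneck 7, flow now 7.
Augment Well→c→f→h→Ref: bottleneck 2, flow now 9.
Augment Well→b→d→a→f→h→Ref: bottleneck 7, flow now 16. (uses reverse residual edge)
No augmenting path remains; maximum flow = 16.
In the residual graph, reachable from Well: {Well, b, c, d, e, g}.
Min-cut edges: Well→a (7), c→f (2), g→Ref (7); capacity 7 + 2 + 7 = 16.
Cut capacity 18 exceeds the max flow 16, so it is not minimum.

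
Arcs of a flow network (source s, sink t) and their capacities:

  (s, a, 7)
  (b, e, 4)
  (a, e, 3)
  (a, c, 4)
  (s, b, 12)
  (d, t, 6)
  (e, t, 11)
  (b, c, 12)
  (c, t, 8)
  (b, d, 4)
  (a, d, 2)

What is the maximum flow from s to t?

19

Augment s→a→c→t: bottleneck 4, flow now 4.
Augment s→a→d→t: bottleneck 2, flow now 6.
Augment s→a→e→t: bottleneck 1, flow now 7.
Augment s→b→c→t: bottleneck 4, flow now 11.
Augment s→b→d→t: bottleneck 4, flow now 15.
Augment s→b→e→t: bottleneck 4, flow now 19.
No augmenting path remains; maximum flow = 19.
In the residual graph, reachable from s: {s}.
Min-cut edges: s→a (7), s→b (12); capacity 7 + 12 = 19.
This cut is saturated, so no flow can exceed 19.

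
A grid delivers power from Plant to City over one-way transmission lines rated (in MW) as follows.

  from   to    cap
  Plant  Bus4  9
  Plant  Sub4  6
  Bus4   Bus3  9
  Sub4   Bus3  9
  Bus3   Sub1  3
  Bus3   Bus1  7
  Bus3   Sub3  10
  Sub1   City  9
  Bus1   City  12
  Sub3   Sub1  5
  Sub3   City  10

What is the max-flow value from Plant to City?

Augment Plant→Bus4→Bus3→Sub1→City: bottleneck 3, flow now 3.
Augment Plant→Bus4→Bus3→Bus1→City: bottleneck 6, flow now 9.
Augment Plant→Sub4→Bus3→Bus1→City: bottleneck 1, flow now 10.
Augment Plant→Sub4→Bus3→Sub3→City: bottleneck 5, flow now 15.
No augmenting path remains; maximum flow = 15.
In the residual graph, reachable from Plant: {Plant}.
Min-cut edges: Plant→Bus4 (9), Plant→Sub4 (6); capacity 9 + 6 = 15.
This cut is saturated, so no flow can exceed 15.

15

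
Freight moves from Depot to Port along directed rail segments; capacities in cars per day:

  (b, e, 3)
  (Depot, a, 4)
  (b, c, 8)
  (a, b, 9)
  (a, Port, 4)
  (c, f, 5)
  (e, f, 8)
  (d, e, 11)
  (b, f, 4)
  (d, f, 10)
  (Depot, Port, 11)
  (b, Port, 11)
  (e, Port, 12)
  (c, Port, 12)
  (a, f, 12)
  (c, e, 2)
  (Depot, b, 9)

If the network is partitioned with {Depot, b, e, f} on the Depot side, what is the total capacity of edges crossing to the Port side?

46

Edges leaving {Depot, b, e, f}: Depot→a (4), Depot→Port (11), b→c (8), b→Port (11), e→Port (12).
Cut capacity = 4 + 11 + 8 + 11 + 12 = 46.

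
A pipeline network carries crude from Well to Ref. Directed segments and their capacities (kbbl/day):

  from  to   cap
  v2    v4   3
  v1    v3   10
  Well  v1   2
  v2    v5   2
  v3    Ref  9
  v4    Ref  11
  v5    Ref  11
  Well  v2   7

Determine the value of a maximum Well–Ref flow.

Augment Well→v1→v3→Ref: bottleneck 2, flow now 2.
Augment Well→v2→v4→Ref: bottleneck 3, flow now 5.
Augment Well→v2→v5→Ref: bottleneck 2, flow now 7.
No augmenting path remains; maximum flow = 7.
In the residual graph, reachable from Well: {Well, v2}.
Min-cut edges: Well→v1 (2), v2→v4 (3), v2→v5 (2); capacity 2 + 3 + 2 = 7.
This cut is saturated, so no flow can exceed 7.

7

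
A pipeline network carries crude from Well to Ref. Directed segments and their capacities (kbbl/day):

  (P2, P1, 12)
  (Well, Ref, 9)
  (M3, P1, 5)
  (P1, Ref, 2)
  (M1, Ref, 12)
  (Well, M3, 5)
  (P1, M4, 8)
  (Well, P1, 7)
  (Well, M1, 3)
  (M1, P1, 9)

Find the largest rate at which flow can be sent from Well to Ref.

Augment Well→Ref: bottleneck 9, flow now 9.
Augment Well→M1→Ref: bottleneck 3, flow now 12.
Augment Well→P1→Ref: bottleneck 2, flow now 14.
No augmenting path remains; maximum flow = 14.
In the residual graph, reachable from Well: {Well, M3, P1, M4}.
Min-cut edges: Well→M1 (3), Well→Ref (9), P1→Ref (2); capacity 3 + 9 + 2 = 14.
This cut is saturated, so no flow can exceed 14.

14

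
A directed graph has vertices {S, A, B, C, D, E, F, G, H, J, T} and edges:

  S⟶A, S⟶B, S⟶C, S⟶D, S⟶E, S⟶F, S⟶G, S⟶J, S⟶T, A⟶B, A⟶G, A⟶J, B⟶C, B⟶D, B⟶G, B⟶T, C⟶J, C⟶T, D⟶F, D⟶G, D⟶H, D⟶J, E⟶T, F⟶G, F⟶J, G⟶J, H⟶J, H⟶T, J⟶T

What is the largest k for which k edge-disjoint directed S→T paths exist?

Assign every edge capacity 1; by Menger, the answer equals the max flow.
Path S→T (+1); total 1.
Path S→B→T (+1); total 2.
Path S→C→T (+1); total 3.
Path S→E→T (+1); total 4.
Path S→J→T (+1); total 5.
Path S→D→H→T (+1); total 6.
No residual S→T path; max flow = 6.
Certifying cut of size 6: {B→T, C→T, D→H, J→T, S→E, S→T}.

6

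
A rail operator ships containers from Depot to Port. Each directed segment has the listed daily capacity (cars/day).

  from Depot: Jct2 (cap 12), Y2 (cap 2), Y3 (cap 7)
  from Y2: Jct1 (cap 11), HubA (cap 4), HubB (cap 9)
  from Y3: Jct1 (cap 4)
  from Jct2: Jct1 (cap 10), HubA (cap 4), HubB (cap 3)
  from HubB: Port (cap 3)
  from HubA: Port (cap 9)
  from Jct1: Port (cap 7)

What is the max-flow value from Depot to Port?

Augment Depot→Y2→HubB→Port: bottleneck 2, flow now 2.
Augment Depot→Y3→Jct1→Port: bottleneck 4, flow now 6.
Augment Depot→Jct2→HubB→Port: bottleneck 1, flow now 7.
Augment Depot→Jct2→HubA→Port: bottleneck 4, flow now 11.
Augment Depot→Jct2→Jct1→Port: bottleneck 3, flow now 14.
Augment Depot→Jct2→HubB→Y2→HubA→Port: bottleneck 2, flow now 16. (uses reverse residual edge)
No augmenting path remains; maximum flow = 16.
In the residual graph, reachable from Depot: {Depot, Y3, Jct2, Jct1}.
Min-cut edges: Depot→Y2 (2), Jct2→HubB (3), Jct2→HubA (4), Jct1→Port (7); capacity 2 + 3 + 4 + 7 = 16.
This cut is saturated, so no flow can exceed 16.

16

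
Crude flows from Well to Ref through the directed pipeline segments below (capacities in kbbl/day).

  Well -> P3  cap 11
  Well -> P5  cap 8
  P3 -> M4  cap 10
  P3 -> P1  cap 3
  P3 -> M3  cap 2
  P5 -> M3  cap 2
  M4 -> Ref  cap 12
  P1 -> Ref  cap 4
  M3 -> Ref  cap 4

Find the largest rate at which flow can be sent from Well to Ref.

13

Augment Well→P3→M4→Ref: bottleneck 10, flow now 10.
Augment Well→P3→P1→Ref: bottleneck 1, flow now 11.
Augment Well→P5→M3→Ref: bottleneck 2, flow now 13.
No augmenting path remains; maximum flow = 13.
In the residual graph, reachable from Well: {Well, P5}.
Min-cut edges: Well→P3 (11), P5→M3 (2); capacity 11 + 2 = 13.
This cut is saturated, so no flow can exceed 13.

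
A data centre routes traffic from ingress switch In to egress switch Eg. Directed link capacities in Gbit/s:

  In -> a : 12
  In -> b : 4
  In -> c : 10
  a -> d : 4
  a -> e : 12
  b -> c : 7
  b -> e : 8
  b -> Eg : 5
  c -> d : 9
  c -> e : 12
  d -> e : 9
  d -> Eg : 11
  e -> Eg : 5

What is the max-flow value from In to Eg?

20

Augment In→b→Eg: bottleneck 4, flow now 4.
Augment In→a→d→Eg: bottleneck 4, flow now 8.
Augment In→a→e→Eg: bottleneck 5, flow now 13.
Augment In→c→d→Eg: bottleneck 7, flow now 20.
No augmenting path remains; maximum flow = 20.
In the residual graph, reachable from In: {In, a, c, d, e}.
Min-cut edges: In→b (4), d→Eg (11), e→Eg (5); capacity 4 + 11 + 5 = 20.
This cut is saturated, so no flow can exceed 20.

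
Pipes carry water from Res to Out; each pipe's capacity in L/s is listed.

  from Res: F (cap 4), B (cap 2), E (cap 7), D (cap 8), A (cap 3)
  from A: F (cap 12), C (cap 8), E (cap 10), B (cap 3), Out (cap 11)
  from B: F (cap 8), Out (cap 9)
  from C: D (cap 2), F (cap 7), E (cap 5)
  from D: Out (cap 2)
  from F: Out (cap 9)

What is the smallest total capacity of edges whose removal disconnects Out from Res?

Augment Res→A→Out: bottleneck 3, flow now 3.
Augment Res→B→Out: bottleneck 2, flow now 5.
Augment Res→D→Out: bottleneck 2, flow now 7.
Augment Res→F→Out: bottleneck 4, flow now 11.
No augmenting path remains; maximum flow = 11.
By max-flow min-cut, the minimum cut capacity equals the max flow.
In the residual graph, reachable from Res: {Res, D, E}.
Min-cut edges: Res→A (3), Res→B (2), Res→F (4), D→Out (2); capacity 3 + 2 + 4 + 2 = 11.

11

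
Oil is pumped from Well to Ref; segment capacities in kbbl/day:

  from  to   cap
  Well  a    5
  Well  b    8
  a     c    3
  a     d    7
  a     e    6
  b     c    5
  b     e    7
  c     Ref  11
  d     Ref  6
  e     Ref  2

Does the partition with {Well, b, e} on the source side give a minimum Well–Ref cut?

Given cut capacity: 5 + 5 + 2 = 12.
Augment Well→a→c→Ref: bottleneck 3, flow now 3.
Augment Well→a→d→Ref: bottleneck 2, flow now 5.
Augment Well→b→c→Ref: bottleneck 5, flow now 10.
Augment Well→b→e→Ref: bottleneck 2, flow now 12.
No augmenting path remains; maximum flow = 12.
Cut capacity 12 equals the max flow, so it is a minimum cut.

Yes — it is a minimum cut (capacity 12).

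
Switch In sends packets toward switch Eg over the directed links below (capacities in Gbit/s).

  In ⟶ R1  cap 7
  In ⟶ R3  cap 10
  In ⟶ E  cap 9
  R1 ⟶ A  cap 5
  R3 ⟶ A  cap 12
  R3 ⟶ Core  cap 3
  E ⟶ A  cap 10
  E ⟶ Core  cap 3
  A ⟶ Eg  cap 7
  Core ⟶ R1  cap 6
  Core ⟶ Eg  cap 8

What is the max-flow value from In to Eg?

Augment In→R1→A→Eg: bottleneck 5, flow now 5.
Augment In→R3→A→Eg: bottleneck 2, flow now 7.
Augment In→R3→Core→Eg: bottleneck 3, flow now 10.
Augment In→E→Core→Eg: bottleneck 3, flow now 13.
No augmenting path remains; maximum flow = 13.
In the residual graph, reachable from In: {In, R1, R3, E, A}.
Min-cut edges: R3→Core (3), E→Core (3), A→Eg (7); capacity 3 + 3 + 7 = 13.
This cut is saturated, so no flow can exceed 13.

13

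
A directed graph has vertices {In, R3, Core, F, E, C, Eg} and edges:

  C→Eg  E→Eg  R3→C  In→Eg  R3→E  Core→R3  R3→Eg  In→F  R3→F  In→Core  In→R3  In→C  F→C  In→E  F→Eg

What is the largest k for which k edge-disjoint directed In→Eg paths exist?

5

Assign every edge capacity 1; by Menger, the answer equals the max flow.
Path In→Eg (+1); total 1.
Path In→R3→Eg (+1); total 2.
Path In→F→Eg (+1); total 3.
Path In→E→Eg (+1); total 4.
Path In→C→Eg (+1); total 5.
No residual In→Eg path; max flow = 5.
Certifying cut of size 5: {C→Eg, E→Eg, F→Eg, In→Eg, R3→Eg}.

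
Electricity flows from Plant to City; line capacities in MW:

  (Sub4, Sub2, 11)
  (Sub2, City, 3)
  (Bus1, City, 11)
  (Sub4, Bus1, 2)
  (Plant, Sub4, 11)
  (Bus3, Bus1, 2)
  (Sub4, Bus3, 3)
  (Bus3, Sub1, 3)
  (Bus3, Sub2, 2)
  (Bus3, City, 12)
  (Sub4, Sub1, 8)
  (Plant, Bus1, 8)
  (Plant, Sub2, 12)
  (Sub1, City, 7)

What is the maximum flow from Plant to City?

Augment Plant→Sub2→City: bottleneck 3, flow now 3.
Augment Plant→Bus1→City: bottleneck 8, flow now 11.
Augment Plant→Sub4→Bus3→City: bottleneck 3, flow now 14.
Augment Plant→Sub4→Sub1→City: bottleneck 7, flow now 21.
Augment Plant→Sub4→Bus1→City: bottleneck 1, flow now 22.
No augmenting path remains; maximum flow = 22.
In the residual graph, reachable from Plant: {Plant, Sub2}.
Min-cut edges: Plant→Sub4 (11), Plant→Bus1 (8), Sub2→City (3); capacity 11 + 8 + 3 = 22.
This cut is saturated, so no flow can exceed 22.

22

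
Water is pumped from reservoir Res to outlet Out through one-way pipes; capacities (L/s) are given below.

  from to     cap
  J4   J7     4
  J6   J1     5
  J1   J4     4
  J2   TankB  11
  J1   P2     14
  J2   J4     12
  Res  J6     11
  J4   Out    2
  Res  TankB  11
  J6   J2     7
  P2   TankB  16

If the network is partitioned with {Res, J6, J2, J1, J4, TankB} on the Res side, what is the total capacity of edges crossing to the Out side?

Edges leaving {Res, J6, J2, J1, J4, TankB}: J1→P2 (14), J4→J7 (4), J4→Out (2).
Cut capacity = 14 + 4 + 2 = 20.

20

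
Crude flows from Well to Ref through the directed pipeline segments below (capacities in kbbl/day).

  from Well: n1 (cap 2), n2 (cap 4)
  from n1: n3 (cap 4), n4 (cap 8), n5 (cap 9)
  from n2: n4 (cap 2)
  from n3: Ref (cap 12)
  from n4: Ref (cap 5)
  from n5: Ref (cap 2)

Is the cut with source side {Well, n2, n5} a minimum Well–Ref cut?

Given cut capacity: 2 + 2 + 2 = 6.
Augment Well→n1→n3→Ref: bottleneck 2, flow now 2.
Augment Well→n2→n4→Ref: bottleneck 2, flow now 4.
No augmenting path remains; maximum flow = 4.
In the residual graph, reachable from Well: {Well, n2}.
Min-cut edges: Well→n1 (2), n2→n4 (2); capacity 2 + 2 = 4.
Cut capacity 6 exceeds the max flow 4, so it is not minimum.

No — its capacity is 6, but the minimum cut has capacity 4.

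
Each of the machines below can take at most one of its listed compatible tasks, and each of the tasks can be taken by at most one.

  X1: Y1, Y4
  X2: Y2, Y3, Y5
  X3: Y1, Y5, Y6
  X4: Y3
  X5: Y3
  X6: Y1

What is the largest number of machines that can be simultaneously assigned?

5

Unit-capacity flow: source→left, listed edges, right→sink; max matching = max flow.
Augmenting path X1→Y1 (+1); matched 1.
Augmenting path X2→Y2 (+1); matched 2.
Augmenting path X3→Y5 (+1); matched 3.
Augmenting path X4→Y3 (+1); matched 4.
Augmenting path X6→Y1→X1→Y4 (+1); matched 5.
No augmenting path remains; maximum matching = 5.
König certificate: {X1, X2, X3, X6, Y3} is a vertex cover of size 5 (every listed pair touches it), so no matching can be larger.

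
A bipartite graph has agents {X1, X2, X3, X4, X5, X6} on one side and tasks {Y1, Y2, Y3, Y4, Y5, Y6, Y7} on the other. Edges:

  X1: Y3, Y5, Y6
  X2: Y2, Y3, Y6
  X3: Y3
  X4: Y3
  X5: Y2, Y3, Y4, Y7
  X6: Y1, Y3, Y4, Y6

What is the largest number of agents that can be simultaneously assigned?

Unit-capacity flow: source→left, listed edges, right→sink; max matching = max flow.
Augmenting path X1→Y3 (+1); matched 1.
Augmenting path X2→Y2 (+1); matched 2.
Augmenting path X5→Y4 (+1); matched 3.
Augmenting path X6→Y1 (+1); matched 4.
Augmenting path X3→Y3→X1→Y5 (+1); matched 5.
No augmenting path remains; maximum matching = 5.
König certificate: {X1, X2, X5, X6, Y3} is a vertex cover of size 5 (every listed pair touches it), so no matching can be larger.

5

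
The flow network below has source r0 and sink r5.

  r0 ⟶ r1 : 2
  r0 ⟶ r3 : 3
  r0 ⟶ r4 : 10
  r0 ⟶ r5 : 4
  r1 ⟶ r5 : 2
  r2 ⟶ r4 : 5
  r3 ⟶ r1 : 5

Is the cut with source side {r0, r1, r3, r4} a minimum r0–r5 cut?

Given cut capacity: 4 + 2 = 6.
Augment r0→r5: bottleneck 4, flow now 4.
Augment r0→r1→r5: bottleneck 2, flow now 6.
No augmenting path remains; maximum flow = 6.
Cut capacity 6 equals the max flow, so it is a minimum cut.

Yes — it is a minimum cut (capacity 6).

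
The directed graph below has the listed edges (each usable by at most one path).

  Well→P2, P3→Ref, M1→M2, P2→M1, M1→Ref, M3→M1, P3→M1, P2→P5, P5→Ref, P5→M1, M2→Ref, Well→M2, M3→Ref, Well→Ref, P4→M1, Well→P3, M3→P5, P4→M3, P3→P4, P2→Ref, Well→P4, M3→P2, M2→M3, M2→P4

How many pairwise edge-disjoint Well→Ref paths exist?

5

Assign every edge capacity 1; by Menger, the answer equals the max flow.
Path Well→Ref (+1); total 1.
Path Well→M2→Ref (+1); total 2.
Path Well→P3→Ref (+1); total 3.
Path Well→P2→Ref (+1); total 4.
Path Well→P4→M3→Ref (+1); total 5.
No residual Well→Ref path; max flow = 5.
Certifying cut of size 5: {Well→M2, Well→P2, Well→P3, Well→P4, Well→Ref}.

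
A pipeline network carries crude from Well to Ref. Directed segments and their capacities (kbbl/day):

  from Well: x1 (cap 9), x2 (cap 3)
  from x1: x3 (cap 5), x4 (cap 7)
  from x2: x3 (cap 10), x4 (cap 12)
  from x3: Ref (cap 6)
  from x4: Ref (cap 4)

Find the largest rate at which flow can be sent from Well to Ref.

10

Augment Well→x1→x3→Ref: bottleneck 5, flow now 5.
Augment Well→x1→x4→Ref: bottleneck 4, flow now 9.
Augment Well→x2→x3→Ref: bottleneck 1, flow now 10.
No augmenting path remains; maximum flow = 10.
In the residual graph, reachable from Well: {Well, x1, x2, x3, x4}.
Min-cut edges: x3→Ref (6), x4→Ref (4); capacity 6 + 4 = 10.
This cut is saturated, so no flow can exceed 10.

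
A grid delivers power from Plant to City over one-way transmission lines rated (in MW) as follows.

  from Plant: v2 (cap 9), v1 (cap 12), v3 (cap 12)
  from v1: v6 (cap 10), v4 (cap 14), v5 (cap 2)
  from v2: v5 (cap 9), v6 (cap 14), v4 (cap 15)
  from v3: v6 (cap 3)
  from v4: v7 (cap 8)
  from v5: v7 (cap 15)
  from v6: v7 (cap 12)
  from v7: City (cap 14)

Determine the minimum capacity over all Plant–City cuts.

14

Augment Plant→v1→v4→v7→City: bottleneck 8, flow now 8.
Augment Plant→v1→v5→v7→City: bottleneck 2, flow now 10.
Augment Plant→v1→v6→v7→City: bottleneck 2, flow now 12.
Augment Plant→v2→v5→v7→City: bottleneck 2, flow now 14.
No augmenting path remains; maximum flow = 14.
By max-flow min-cut, the minimum cut capacity equals the max flow.
In the residual graph, reachable from Plant: {Plant, v1, v2, v3, v4, v5, v6, v7}.
Min-cut edges: v7→City (14); capacity 14 = 14.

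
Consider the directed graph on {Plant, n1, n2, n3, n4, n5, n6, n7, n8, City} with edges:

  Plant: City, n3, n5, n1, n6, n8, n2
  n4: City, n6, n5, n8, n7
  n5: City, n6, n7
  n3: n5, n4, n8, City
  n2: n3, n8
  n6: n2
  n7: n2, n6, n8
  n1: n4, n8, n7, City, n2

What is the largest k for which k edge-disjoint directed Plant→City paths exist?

Assign every edge capacity 1; by Menger, the answer equals the max flow.
Path Plant→City (+1); total 1.
Path Plant→n1→City (+1); total 2.
Path Plant→n3→City (+1); total 3.
Path Plant→n5→City (+1); total 4.
Path Plant→n2→n3→n4→City (+1); total 5.
No residual Plant→City path; max flow = 5.
Certifying cut of size 5: {Plant→City, Plant→n1, Plant→n3, Plant→n5, n2→n3}.

5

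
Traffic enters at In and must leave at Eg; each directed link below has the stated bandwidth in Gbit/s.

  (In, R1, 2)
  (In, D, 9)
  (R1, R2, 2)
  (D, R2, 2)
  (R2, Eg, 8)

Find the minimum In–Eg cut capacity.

4

Augment In→R1→R2→Eg: bottleneck 2, flow now 2.
Augment In→D→R2→Eg: bottleneck 2, flow now 4.
No augmenting path remains; maximum flow = 4.
By max-flow min-cut, the minimum cut capacity equals the max flow.
In the residual graph, reachable from In: {In, D}.
Min-cut edges: In→R1 (2), D→R2 (2); capacity 2 + 2 = 4.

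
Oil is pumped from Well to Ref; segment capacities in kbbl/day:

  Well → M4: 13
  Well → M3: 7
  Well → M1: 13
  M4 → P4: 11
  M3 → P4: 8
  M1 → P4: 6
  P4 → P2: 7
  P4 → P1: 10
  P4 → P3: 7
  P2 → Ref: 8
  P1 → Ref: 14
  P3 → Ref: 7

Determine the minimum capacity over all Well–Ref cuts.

Augment Well→M4→P4→P2→Ref: bottleneck 7, flow now 7.
Augment Well→M4→P4→P1→Ref: bottleneck 4, flow now 11.
Augment Well→M3→P4→P1→Ref: bottleneck 6, flow now 17.
Augment Well→M3→P4→P3→Ref: bottleneck 1, flow now 18.
Augment Well→M1→P4→P3→Ref: bottleneck 6, flow now 24.
No augmenting path remains; maximum flow = 24.
By max-flow min-cut, the minimum cut capacity equals the max flow.
In the residual graph, reachable from Well: {Well, M4, M1}.
Min-cut edges: Well→M3 (7), M4→P4 (11), M1→P4 (6); capacity 7 + 11 + 6 = 24.

24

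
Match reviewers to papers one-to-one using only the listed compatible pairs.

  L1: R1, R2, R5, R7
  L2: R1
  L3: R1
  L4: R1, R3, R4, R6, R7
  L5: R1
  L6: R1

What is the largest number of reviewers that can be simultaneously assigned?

Unit-capacity flow: source→left, listed edges, right→sink; max matching = max flow.
Augmenting path L1→R1 (+1); matched 1.
Augmenting path L4→R3 (+1); matched 2.
Augmenting path L2→R1→L1→R2 (+1); matched 3.
No augmenting path remains; maximum matching = 3.
König certificate: {L1, L4, R1} is a vertex cover of size 3 (every listed pair touches it), so no matching can be larger.

3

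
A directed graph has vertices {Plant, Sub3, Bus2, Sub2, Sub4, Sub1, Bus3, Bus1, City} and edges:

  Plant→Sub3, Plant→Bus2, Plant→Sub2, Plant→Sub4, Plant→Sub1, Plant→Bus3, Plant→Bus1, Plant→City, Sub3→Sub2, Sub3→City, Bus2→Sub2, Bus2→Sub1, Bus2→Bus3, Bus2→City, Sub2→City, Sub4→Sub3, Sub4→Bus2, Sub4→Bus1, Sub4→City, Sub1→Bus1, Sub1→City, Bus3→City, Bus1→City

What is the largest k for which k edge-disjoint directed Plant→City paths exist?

Assign every edge capacity 1; by Menger, the answer equals the max flow.
Path Plant→City (+1); total 1.
Path Plant→Sub3→City (+1); total 2.
Path Plant→Bus2→City (+1); total 3.
Path Plant→Sub2→City (+1); total 4.
Path Plant→Sub4→City (+1); total 5.
Path Plant→Sub1→City (+1); total 6.
Path Plant→Bus3→City (+1); total 7.
Path Plant→Bus1→City (+1); total 8.
No residual Plant→City path; max flow = 8.
Certifying cut of size 8: {Plant→Bus1, Plant→Bus2, Plant→Bus3, Plant→City, Plant→Sub1, Plant→Sub2, Plant→Sub3, Plant→Sub4}.

8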